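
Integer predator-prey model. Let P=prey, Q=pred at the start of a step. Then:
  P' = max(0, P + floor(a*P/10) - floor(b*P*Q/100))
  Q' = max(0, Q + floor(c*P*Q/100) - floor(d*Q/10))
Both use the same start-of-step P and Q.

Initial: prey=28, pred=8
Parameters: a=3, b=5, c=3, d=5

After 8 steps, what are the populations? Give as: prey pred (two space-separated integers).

Step 1: prey: 28+8-11=25; pred: 8+6-4=10
Step 2: prey: 25+7-12=20; pred: 10+7-5=12
Step 3: prey: 20+6-12=14; pred: 12+7-6=13
Step 4: prey: 14+4-9=9; pred: 13+5-6=12
Step 5: prey: 9+2-5=6; pred: 12+3-6=9
Step 6: prey: 6+1-2=5; pred: 9+1-4=6
Step 7: prey: 5+1-1=5; pred: 6+0-3=3
Step 8: prey: 5+1-0=6; pred: 3+0-1=2

Answer: 6 2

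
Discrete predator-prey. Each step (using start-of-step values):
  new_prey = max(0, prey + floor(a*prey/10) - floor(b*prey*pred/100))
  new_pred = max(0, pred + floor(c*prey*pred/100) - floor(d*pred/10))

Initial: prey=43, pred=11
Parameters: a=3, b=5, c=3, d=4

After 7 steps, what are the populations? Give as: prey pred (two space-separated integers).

Step 1: prey: 43+12-23=32; pred: 11+14-4=21
Step 2: prey: 32+9-33=8; pred: 21+20-8=33
Step 3: prey: 8+2-13=0; pred: 33+7-13=27
Step 4: prey: 0+0-0=0; pred: 27+0-10=17
Step 5: prey: 0+0-0=0; pred: 17+0-6=11
Step 6: prey: 0+0-0=0; pred: 11+0-4=7
Step 7: prey: 0+0-0=0; pred: 7+0-2=5

Answer: 0 5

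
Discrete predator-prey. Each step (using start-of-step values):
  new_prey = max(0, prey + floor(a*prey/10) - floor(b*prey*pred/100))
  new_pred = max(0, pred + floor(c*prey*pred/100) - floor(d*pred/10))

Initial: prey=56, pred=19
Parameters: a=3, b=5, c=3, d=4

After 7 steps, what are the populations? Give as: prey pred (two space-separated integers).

Step 1: prey: 56+16-53=19; pred: 19+31-7=43
Step 2: prey: 19+5-40=0; pred: 43+24-17=50
Step 3: prey: 0+0-0=0; pred: 50+0-20=30
Step 4: prey: 0+0-0=0; pred: 30+0-12=18
Step 5: prey: 0+0-0=0; pred: 18+0-7=11
Step 6: prey: 0+0-0=0; pred: 11+0-4=7
Step 7: prey: 0+0-0=0; pred: 7+0-2=5

Answer: 0 5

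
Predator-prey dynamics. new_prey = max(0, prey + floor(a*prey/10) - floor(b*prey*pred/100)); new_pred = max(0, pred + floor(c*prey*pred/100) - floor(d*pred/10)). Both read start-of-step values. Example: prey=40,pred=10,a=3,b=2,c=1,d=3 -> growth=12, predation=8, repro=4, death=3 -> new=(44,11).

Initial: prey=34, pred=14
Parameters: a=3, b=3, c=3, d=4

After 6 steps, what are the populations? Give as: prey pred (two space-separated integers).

Answer: 0 11

Derivation:
Step 1: prey: 34+10-14=30; pred: 14+14-5=23
Step 2: prey: 30+9-20=19; pred: 23+20-9=34
Step 3: prey: 19+5-19=5; pred: 34+19-13=40
Step 4: prey: 5+1-6=0; pred: 40+6-16=30
Step 5: prey: 0+0-0=0; pred: 30+0-12=18
Step 6: prey: 0+0-0=0; pred: 18+0-7=11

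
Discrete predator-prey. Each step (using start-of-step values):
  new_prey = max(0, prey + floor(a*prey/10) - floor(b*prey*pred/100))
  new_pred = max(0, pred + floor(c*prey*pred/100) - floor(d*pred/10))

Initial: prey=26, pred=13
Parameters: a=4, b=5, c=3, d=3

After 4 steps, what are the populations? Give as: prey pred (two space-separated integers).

Answer: 0 18

Derivation:
Step 1: prey: 26+10-16=20; pred: 13+10-3=20
Step 2: prey: 20+8-20=8; pred: 20+12-6=26
Step 3: prey: 8+3-10=1; pred: 26+6-7=25
Step 4: prey: 1+0-1=0; pred: 25+0-7=18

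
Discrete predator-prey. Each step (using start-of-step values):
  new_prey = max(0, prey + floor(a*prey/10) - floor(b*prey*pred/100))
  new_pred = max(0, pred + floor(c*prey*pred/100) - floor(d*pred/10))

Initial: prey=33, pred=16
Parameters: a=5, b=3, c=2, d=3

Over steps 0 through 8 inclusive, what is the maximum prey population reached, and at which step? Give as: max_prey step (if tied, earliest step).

Step 1: prey: 33+16-15=34; pred: 16+10-4=22
Step 2: prey: 34+17-22=29; pred: 22+14-6=30
Step 3: prey: 29+14-26=17; pred: 30+17-9=38
Step 4: prey: 17+8-19=6; pred: 38+12-11=39
Step 5: prey: 6+3-7=2; pred: 39+4-11=32
Step 6: prey: 2+1-1=2; pred: 32+1-9=24
Step 7: prey: 2+1-1=2; pred: 24+0-7=17
Step 8: prey: 2+1-1=2; pred: 17+0-5=12
Max prey = 34 at step 1

Answer: 34 1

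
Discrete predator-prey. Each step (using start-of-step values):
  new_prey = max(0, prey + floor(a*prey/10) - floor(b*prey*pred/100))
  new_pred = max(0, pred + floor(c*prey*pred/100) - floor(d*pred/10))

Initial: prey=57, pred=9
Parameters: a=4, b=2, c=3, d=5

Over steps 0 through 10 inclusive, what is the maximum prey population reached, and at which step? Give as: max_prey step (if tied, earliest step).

Step 1: prey: 57+22-10=69; pred: 9+15-4=20
Step 2: prey: 69+27-27=69; pred: 20+41-10=51
Step 3: prey: 69+27-70=26; pred: 51+105-25=131
Step 4: prey: 26+10-68=0; pred: 131+102-65=168
Step 5: prey: 0+0-0=0; pred: 168+0-84=84
Step 6: prey: 0+0-0=0; pred: 84+0-42=42
Step 7: prey: 0+0-0=0; pred: 42+0-21=21
Step 8: prey: 0+0-0=0; pred: 21+0-10=11
Step 9: prey: 0+0-0=0; pred: 11+0-5=6
Step 10: prey: 0+0-0=0; pred: 6+0-3=3
Max prey = 69 at step 1

Answer: 69 1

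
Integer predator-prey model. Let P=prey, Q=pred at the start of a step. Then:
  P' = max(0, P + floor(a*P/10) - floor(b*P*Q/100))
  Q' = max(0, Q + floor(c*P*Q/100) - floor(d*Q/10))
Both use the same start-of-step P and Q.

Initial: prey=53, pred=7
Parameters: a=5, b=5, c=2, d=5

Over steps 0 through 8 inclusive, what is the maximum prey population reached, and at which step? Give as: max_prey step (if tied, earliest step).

Step 1: prey: 53+26-18=61; pred: 7+7-3=11
Step 2: prey: 61+30-33=58; pred: 11+13-5=19
Step 3: prey: 58+29-55=32; pred: 19+22-9=32
Step 4: prey: 32+16-51=0; pred: 32+20-16=36
Step 5: prey: 0+0-0=0; pred: 36+0-18=18
Step 6: prey: 0+0-0=0; pred: 18+0-9=9
Step 7: prey: 0+0-0=0; pred: 9+0-4=5
Step 8: prey: 0+0-0=0; pred: 5+0-2=3
Max prey = 61 at step 1

Answer: 61 1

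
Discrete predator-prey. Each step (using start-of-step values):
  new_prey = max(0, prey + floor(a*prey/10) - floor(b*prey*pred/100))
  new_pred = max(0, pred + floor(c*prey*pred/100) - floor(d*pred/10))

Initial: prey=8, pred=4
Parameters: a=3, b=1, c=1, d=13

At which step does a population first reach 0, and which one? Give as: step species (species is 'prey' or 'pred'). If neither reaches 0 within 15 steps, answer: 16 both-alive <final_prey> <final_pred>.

Step 1: prey: 8+2-0=10; pred: 4+0-5=0
First extinction: pred at step 1

Answer: 1 pred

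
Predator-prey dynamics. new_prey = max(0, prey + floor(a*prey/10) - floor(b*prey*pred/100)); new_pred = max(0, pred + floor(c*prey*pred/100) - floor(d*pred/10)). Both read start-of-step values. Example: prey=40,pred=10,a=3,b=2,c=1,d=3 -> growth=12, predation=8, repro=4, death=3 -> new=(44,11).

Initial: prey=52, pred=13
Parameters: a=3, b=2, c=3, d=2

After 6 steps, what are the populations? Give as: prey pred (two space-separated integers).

Answer: 0 74

Derivation:
Step 1: prey: 52+15-13=54; pred: 13+20-2=31
Step 2: prey: 54+16-33=37; pred: 31+50-6=75
Step 3: prey: 37+11-55=0; pred: 75+83-15=143
Step 4: prey: 0+0-0=0; pred: 143+0-28=115
Step 5: prey: 0+0-0=0; pred: 115+0-23=92
Step 6: prey: 0+0-0=0; pred: 92+0-18=74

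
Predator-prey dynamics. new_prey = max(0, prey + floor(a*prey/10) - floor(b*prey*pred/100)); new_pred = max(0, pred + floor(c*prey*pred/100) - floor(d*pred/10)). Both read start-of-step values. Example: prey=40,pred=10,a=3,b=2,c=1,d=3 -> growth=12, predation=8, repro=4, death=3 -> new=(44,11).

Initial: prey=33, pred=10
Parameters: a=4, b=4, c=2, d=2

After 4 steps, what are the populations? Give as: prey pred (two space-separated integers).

Answer: 5 31

Derivation:
Step 1: prey: 33+13-13=33; pred: 10+6-2=14
Step 2: prey: 33+13-18=28; pred: 14+9-2=21
Step 3: prey: 28+11-23=16; pred: 21+11-4=28
Step 4: prey: 16+6-17=5; pred: 28+8-5=31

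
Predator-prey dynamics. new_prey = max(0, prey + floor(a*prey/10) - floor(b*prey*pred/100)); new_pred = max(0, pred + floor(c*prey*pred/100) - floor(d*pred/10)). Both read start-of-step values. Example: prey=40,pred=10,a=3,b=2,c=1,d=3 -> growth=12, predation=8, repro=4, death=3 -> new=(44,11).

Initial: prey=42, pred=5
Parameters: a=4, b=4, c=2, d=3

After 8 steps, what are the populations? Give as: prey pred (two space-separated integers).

Answer: 0 15

Derivation:
Step 1: prey: 42+16-8=50; pred: 5+4-1=8
Step 2: prey: 50+20-16=54; pred: 8+8-2=14
Step 3: prey: 54+21-30=45; pred: 14+15-4=25
Step 4: prey: 45+18-45=18; pred: 25+22-7=40
Step 5: prey: 18+7-28=0; pred: 40+14-12=42
Step 6: prey: 0+0-0=0; pred: 42+0-12=30
Step 7: prey: 0+0-0=0; pred: 30+0-9=21
Step 8: prey: 0+0-0=0; pred: 21+0-6=15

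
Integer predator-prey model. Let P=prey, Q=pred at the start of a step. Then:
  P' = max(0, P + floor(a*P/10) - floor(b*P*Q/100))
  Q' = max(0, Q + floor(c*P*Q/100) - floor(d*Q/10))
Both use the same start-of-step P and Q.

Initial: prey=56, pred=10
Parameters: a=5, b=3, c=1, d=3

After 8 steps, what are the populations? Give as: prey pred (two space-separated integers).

Answer: 1 22

Derivation:
Step 1: prey: 56+28-16=68; pred: 10+5-3=12
Step 2: prey: 68+34-24=78; pred: 12+8-3=17
Step 3: prey: 78+39-39=78; pred: 17+13-5=25
Step 4: prey: 78+39-58=59; pred: 25+19-7=37
Step 5: prey: 59+29-65=23; pred: 37+21-11=47
Step 6: prey: 23+11-32=2; pred: 47+10-14=43
Step 7: prey: 2+1-2=1; pred: 43+0-12=31
Step 8: prey: 1+0-0=1; pred: 31+0-9=22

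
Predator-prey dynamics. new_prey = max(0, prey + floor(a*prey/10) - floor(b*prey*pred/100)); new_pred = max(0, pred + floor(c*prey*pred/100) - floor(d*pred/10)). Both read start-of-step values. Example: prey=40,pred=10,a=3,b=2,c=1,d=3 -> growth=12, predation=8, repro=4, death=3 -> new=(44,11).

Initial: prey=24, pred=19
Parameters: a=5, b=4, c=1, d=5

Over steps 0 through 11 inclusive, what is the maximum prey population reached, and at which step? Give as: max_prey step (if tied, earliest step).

Answer: 288 11

Derivation:
Step 1: prey: 24+12-18=18; pred: 19+4-9=14
Step 2: prey: 18+9-10=17; pred: 14+2-7=9
Step 3: prey: 17+8-6=19; pred: 9+1-4=6
Step 4: prey: 19+9-4=24; pred: 6+1-3=4
Step 5: prey: 24+12-3=33; pred: 4+0-2=2
Step 6: prey: 33+16-2=47; pred: 2+0-1=1
Step 7: prey: 47+23-1=69; pred: 1+0-0=1
Step 8: prey: 69+34-2=101; pred: 1+0-0=1
Step 9: prey: 101+50-4=147; pred: 1+1-0=2
Step 10: prey: 147+73-11=209; pred: 2+2-1=3
Step 11: prey: 209+104-25=288; pred: 3+6-1=8
Max prey = 288 at step 11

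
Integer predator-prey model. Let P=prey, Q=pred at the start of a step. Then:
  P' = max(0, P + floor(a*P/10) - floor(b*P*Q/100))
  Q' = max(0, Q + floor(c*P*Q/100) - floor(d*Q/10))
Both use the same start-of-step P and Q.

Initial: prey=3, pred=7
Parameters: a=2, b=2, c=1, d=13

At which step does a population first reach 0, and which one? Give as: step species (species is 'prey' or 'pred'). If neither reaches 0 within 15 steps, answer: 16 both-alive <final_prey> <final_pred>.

Answer: 1 pred

Derivation:
Step 1: prey: 3+0-0=3; pred: 7+0-9=0
First extinction: pred at step 1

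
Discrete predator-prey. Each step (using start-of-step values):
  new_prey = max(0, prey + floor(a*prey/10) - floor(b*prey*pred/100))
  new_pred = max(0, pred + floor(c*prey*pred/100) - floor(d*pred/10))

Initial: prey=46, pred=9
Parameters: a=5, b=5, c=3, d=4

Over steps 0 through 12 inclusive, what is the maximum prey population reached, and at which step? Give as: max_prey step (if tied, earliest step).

Step 1: prey: 46+23-20=49; pred: 9+12-3=18
Step 2: prey: 49+24-44=29; pred: 18+26-7=37
Step 3: prey: 29+14-53=0; pred: 37+32-14=55
Step 4: prey: 0+0-0=0; pred: 55+0-22=33
Step 5: prey: 0+0-0=0; pred: 33+0-13=20
Step 6: prey: 0+0-0=0; pred: 20+0-8=12
Step 7: prey: 0+0-0=0; pred: 12+0-4=8
Step 8: prey: 0+0-0=0; pred: 8+0-3=5
Step 9: prey: 0+0-0=0; pred: 5+0-2=3
Step 10: prey: 0+0-0=0; pred: 3+0-1=2
Step 11: prey: 0+0-0=0; pred: 2+0-0=2
Step 12: prey: 0+0-0=0; pred: 2+0-0=2
Max prey = 49 at step 1

Answer: 49 1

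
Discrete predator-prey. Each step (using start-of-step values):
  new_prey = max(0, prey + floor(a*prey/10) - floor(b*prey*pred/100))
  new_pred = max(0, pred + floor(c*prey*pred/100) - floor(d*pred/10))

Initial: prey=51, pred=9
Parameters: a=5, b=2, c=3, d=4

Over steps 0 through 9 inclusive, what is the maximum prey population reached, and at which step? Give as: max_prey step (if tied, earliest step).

Answer: 75 2

Derivation:
Step 1: prey: 51+25-9=67; pred: 9+13-3=19
Step 2: prey: 67+33-25=75; pred: 19+38-7=50
Step 3: prey: 75+37-75=37; pred: 50+112-20=142
Step 4: prey: 37+18-105=0; pred: 142+157-56=243
Step 5: prey: 0+0-0=0; pred: 243+0-97=146
Step 6: prey: 0+0-0=0; pred: 146+0-58=88
Step 7: prey: 0+0-0=0; pred: 88+0-35=53
Step 8: prey: 0+0-0=0; pred: 53+0-21=32
Step 9: prey: 0+0-0=0; pred: 32+0-12=20
Max prey = 75 at step 2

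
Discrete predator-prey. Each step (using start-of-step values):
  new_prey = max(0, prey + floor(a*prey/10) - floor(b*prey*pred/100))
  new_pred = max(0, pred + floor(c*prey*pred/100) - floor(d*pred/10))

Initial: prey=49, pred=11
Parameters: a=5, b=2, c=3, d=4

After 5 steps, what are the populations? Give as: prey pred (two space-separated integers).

Answer: 0 117

Derivation:
Step 1: prey: 49+24-10=63; pred: 11+16-4=23
Step 2: prey: 63+31-28=66; pred: 23+43-9=57
Step 3: prey: 66+33-75=24; pred: 57+112-22=147
Step 4: prey: 24+12-70=0; pred: 147+105-58=194
Step 5: prey: 0+0-0=0; pred: 194+0-77=117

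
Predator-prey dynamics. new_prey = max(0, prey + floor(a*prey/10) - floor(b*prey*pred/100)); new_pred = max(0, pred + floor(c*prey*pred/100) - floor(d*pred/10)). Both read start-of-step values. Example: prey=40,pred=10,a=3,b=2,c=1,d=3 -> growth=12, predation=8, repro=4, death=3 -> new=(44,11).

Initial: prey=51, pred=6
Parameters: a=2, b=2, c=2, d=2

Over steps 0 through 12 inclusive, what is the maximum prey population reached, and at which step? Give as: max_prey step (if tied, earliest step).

Step 1: prey: 51+10-6=55; pred: 6+6-1=11
Step 2: prey: 55+11-12=54; pred: 11+12-2=21
Step 3: prey: 54+10-22=42; pred: 21+22-4=39
Step 4: prey: 42+8-32=18; pred: 39+32-7=64
Step 5: prey: 18+3-23=0; pred: 64+23-12=75
Step 6: prey: 0+0-0=0; pred: 75+0-15=60
Step 7: prey: 0+0-0=0; pred: 60+0-12=48
Step 8: prey: 0+0-0=0; pred: 48+0-9=39
Step 9: prey: 0+0-0=0; pred: 39+0-7=32
Step 10: prey: 0+0-0=0; pred: 32+0-6=26
Step 11: prey: 0+0-0=0; pred: 26+0-5=21
Step 12: prey: 0+0-0=0; pred: 21+0-4=17
Max prey = 55 at step 1

Answer: 55 1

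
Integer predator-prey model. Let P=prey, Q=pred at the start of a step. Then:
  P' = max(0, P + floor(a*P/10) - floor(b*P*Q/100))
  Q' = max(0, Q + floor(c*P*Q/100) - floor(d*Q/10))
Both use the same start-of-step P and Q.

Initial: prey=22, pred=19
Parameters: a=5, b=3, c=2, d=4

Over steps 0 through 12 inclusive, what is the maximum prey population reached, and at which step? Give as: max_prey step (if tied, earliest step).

Answer: 27 12

Derivation:
Step 1: prey: 22+11-12=21; pred: 19+8-7=20
Step 2: prey: 21+10-12=19; pred: 20+8-8=20
Step 3: prey: 19+9-11=17; pred: 20+7-8=19
Step 4: prey: 17+8-9=16; pred: 19+6-7=18
Step 5: prey: 16+8-8=16; pred: 18+5-7=16
Step 6: prey: 16+8-7=17; pred: 16+5-6=15
Step 7: prey: 17+8-7=18; pred: 15+5-6=14
Step 8: prey: 18+9-7=20; pred: 14+5-5=14
Step 9: prey: 20+10-8=22; pred: 14+5-5=14
Step 10: prey: 22+11-9=24; pred: 14+6-5=15
Step 11: prey: 24+12-10=26; pred: 15+7-6=16
Step 12: prey: 26+13-12=27; pred: 16+8-6=18
Max prey = 27 at step 12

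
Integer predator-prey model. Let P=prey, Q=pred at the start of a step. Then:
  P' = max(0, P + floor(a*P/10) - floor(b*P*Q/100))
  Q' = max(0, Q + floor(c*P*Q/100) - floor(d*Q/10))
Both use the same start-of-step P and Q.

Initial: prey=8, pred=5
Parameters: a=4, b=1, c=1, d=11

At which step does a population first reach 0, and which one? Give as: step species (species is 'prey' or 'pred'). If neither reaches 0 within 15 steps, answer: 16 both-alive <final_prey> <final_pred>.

Step 1: prey: 8+3-0=11; pred: 5+0-5=0
First extinction: pred at step 1

Answer: 1 pred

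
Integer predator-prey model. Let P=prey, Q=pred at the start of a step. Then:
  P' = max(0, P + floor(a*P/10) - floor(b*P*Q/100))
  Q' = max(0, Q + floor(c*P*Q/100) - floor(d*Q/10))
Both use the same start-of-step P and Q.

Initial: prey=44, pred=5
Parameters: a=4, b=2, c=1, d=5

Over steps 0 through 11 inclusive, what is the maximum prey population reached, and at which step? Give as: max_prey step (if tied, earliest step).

Step 1: prey: 44+17-4=57; pred: 5+2-2=5
Step 2: prey: 57+22-5=74; pred: 5+2-2=5
Step 3: prey: 74+29-7=96; pred: 5+3-2=6
Step 4: prey: 96+38-11=123; pred: 6+5-3=8
Step 5: prey: 123+49-19=153; pred: 8+9-4=13
Step 6: prey: 153+61-39=175; pred: 13+19-6=26
Step 7: prey: 175+70-91=154; pred: 26+45-13=58
Step 8: prey: 154+61-178=37; pred: 58+89-29=118
Step 9: prey: 37+14-87=0; pred: 118+43-59=102
Step 10: prey: 0+0-0=0; pred: 102+0-51=51
Step 11: prey: 0+0-0=0; pred: 51+0-25=26
Max prey = 175 at step 6

Answer: 175 6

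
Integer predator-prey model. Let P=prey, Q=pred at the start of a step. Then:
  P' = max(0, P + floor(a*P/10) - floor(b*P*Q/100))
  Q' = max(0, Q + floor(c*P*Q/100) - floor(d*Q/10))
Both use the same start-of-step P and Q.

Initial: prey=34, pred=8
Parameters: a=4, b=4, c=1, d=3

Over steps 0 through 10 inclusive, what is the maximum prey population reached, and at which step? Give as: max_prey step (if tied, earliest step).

Answer: 46 4

Derivation:
Step 1: prey: 34+13-10=37; pred: 8+2-2=8
Step 2: prey: 37+14-11=40; pred: 8+2-2=8
Step 3: prey: 40+16-12=44; pred: 8+3-2=9
Step 4: prey: 44+17-15=46; pred: 9+3-2=10
Step 5: prey: 46+18-18=46; pred: 10+4-3=11
Step 6: prey: 46+18-20=44; pred: 11+5-3=13
Step 7: prey: 44+17-22=39; pred: 13+5-3=15
Step 8: prey: 39+15-23=31; pred: 15+5-4=16
Step 9: prey: 31+12-19=24; pred: 16+4-4=16
Step 10: prey: 24+9-15=18; pred: 16+3-4=15
Max prey = 46 at step 4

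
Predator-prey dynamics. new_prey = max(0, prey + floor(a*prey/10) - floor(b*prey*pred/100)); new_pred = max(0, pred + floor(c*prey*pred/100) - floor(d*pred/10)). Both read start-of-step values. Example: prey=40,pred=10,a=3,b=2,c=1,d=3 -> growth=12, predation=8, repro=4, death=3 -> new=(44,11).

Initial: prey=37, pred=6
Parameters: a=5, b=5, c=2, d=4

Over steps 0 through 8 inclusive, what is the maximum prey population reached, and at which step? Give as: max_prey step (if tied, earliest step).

Answer: 49 2

Derivation:
Step 1: prey: 37+18-11=44; pred: 6+4-2=8
Step 2: prey: 44+22-17=49; pred: 8+7-3=12
Step 3: prey: 49+24-29=44; pred: 12+11-4=19
Step 4: prey: 44+22-41=25; pred: 19+16-7=28
Step 5: prey: 25+12-35=2; pred: 28+14-11=31
Step 6: prey: 2+1-3=0; pred: 31+1-12=20
Step 7: prey: 0+0-0=0; pred: 20+0-8=12
Step 8: prey: 0+0-0=0; pred: 12+0-4=8
Max prey = 49 at step 2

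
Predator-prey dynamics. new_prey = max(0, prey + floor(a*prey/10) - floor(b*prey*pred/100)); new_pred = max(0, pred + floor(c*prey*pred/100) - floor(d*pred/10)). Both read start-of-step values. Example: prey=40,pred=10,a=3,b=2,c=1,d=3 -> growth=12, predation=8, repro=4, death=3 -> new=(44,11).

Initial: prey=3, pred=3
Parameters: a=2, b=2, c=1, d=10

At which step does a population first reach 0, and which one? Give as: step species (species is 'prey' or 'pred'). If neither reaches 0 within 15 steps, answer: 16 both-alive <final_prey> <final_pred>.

Step 1: prey: 3+0-0=3; pred: 3+0-3=0
First extinction: pred at step 1

Answer: 1 pred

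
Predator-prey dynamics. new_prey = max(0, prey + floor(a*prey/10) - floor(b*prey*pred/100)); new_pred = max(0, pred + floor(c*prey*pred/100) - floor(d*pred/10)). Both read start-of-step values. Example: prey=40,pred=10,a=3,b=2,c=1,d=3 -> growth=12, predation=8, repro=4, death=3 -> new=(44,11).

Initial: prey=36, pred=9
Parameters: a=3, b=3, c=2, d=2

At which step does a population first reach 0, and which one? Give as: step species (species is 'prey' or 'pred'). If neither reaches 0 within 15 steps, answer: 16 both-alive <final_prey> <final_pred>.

Step 1: prey: 36+10-9=37; pred: 9+6-1=14
Step 2: prey: 37+11-15=33; pred: 14+10-2=22
Step 3: prey: 33+9-21=21; pred: 22+14-4=32
Step 4: prey: 21+6-20=7; pred: 32+13-6=39
Step 5: prey: 7+2-8=1; pred: 39+5-7=37
Step 6: prey: 1+0-1=0; pred: 37+0-7=30
First extinction: prey at step 6

Answer: 6 prey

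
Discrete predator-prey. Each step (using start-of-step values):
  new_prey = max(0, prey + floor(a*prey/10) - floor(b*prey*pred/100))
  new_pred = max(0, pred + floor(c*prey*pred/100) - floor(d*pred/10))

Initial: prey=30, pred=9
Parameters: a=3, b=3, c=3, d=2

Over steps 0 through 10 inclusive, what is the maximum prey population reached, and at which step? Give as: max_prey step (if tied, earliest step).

Answer: 31 1

Derivation:
Step 1: prey: 30+9-8=31; pred: 9+8-1=16
Step 2: prey: 31+9-14=26; pred: 16+14-3=27
Step 3: prey: 26+7-21=12; pred: 27+21-5=43
Step 4: prey: 12+3-15=0; pred: 43+15-8=50
Step 5: prey: 0+0-0=0; pred: 50+0-10=40
Step 6: prey: 0+0-0=0; pred: 40+0-8=32
Step 7: prey: 0+0-0=0; pred: 32+0-6=26
Step 8: prey: 0+0-0=0; pred: 26+0-5=21
Step 9: prey: 0+0-0=0; pred: 21+0-4=17
Step 10: prey: 0+0-0=0; pred: 17+0-3=14
Max prey = 31 at step 1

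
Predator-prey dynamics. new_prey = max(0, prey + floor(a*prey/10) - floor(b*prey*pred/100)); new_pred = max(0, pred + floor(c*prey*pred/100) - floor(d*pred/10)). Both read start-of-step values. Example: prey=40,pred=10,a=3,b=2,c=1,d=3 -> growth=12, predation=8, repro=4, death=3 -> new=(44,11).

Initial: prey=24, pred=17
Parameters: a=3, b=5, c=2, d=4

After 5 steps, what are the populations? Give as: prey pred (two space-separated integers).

Answer: 1 5

Derivation:
Step 1: prey: 24+7-20=11; pred: 17+8-6=19
Step 2: prey: 11+3-10=4; pred: 19+4-7=16
Step 3: prey: 4+1-3=2; pred: 16+1-6=11
Step 4: prey: 2+0-1=1; pred: 11+0-4=7
Step 5: prey: 1+0-0=1; pred: 7+0-2=5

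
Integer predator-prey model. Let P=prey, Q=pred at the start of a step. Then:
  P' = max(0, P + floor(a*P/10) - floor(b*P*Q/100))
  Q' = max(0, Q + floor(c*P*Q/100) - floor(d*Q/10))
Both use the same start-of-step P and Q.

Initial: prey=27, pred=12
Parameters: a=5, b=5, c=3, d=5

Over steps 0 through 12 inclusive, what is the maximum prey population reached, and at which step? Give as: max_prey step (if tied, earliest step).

Step 1: prey: 27+13-16=24; pred: 12+9-6=15
Step 2: prey: 24+12-18=18; pred: 15+10-7=18
Step 3: prey: 18+9-16=11; pred: 18+9-9=18
Step 4: prey: 11+5-9=7; pred: 18+5-9=14
Step 5: prey: 7+3-4=6; pred: 14+2-7=9
Step 6: prey: 6+3-2=7; pred: 9+1-4=6
Step 7: prey: 7+3-2=8; pred: 6+1-3=4
Step 8: prey: 8+4-1=11; pred: 4+0-2=2
Step 9: prey: 11+5-1=15; pred: 2+0-1=1
Step 10: prey: 15+7-0=22; pred: 1+0-0=1
Step 11: prey: 22+11-1=32; pred: 1+0-0=1
Step 12: prey: 32+16-1=47; pred: 1+0-0=1
Max prey = 47 at step 12

Answer: 47 12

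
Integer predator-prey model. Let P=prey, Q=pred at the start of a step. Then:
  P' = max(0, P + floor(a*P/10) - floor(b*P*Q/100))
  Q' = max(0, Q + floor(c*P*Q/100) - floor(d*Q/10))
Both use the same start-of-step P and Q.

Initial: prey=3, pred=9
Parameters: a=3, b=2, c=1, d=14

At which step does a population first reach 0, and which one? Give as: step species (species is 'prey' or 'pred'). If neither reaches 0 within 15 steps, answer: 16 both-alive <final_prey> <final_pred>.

Step 1: prey: 3+0-0=3; pred: 9+0-12=0
First extinction: pred at step 1

Answer: 1 pred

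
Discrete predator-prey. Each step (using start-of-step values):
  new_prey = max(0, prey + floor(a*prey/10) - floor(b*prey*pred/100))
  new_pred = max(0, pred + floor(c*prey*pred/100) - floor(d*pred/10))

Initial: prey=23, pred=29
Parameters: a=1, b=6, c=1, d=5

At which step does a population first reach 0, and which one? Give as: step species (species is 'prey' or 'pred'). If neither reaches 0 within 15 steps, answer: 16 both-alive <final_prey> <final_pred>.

Answer: 1 prey

Derivation:
Step 1: prey: 23+2-40=0; pred: 29+6-14=21
First extinction: prey at step 1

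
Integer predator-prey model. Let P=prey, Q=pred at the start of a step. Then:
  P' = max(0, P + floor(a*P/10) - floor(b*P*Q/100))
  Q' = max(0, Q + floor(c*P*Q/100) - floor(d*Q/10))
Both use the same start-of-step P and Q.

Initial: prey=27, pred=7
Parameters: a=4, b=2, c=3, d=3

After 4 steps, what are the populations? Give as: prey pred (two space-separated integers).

Step 1: prey: 27+10-3=34; pred: 7+5-2=10
Step 2: prey: 34+13-6=41; pred: 10+10-3=17
Step 3: prey: 41+16-13=44; pred: 17+20-5=32
Step 4: prey: 44+17-28=33; pred: 32+42-9=65

Answer: 33 65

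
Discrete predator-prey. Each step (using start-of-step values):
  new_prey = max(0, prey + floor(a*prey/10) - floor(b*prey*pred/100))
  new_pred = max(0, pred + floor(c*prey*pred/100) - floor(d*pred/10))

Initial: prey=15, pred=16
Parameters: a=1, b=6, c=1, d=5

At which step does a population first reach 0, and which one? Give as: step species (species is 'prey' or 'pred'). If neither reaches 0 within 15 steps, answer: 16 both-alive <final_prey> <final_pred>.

Step 1: prey: 15+1-14=2; pred: 16+2-8=10
Step 2: prey: 2+0-1=1; pred: 10+0-5=5
Step 3: prey: 1+0-0=1; pred: 5+0-2=3
Step 4: prey: 1+0-0=1; pred: 3+0-1=2
Step 5: prey: 1+0-0=1; pred: 2+0-1=1
Step 6: prey: 1+0-0=1; pred: 1+0-0=1
Steps 7-15: state stable at prey=1, pred=1 (no change)
No extinction within 15 steps

Answer: 16 both-alive 1 1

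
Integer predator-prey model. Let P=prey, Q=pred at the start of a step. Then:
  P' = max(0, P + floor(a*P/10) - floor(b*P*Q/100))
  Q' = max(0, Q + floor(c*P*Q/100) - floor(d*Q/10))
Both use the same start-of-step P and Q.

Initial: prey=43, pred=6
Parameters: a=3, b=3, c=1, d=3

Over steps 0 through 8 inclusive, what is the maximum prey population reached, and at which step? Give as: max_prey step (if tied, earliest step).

Answer: 55 3

Derivation:
Step 1: prey: 43+12-7=48; pred: 6+2-1=7
Step 2: prey: 48+14-10=52; pred: 7+3-2=8
Step 3: prey: 52+15-12=55; pred: 8+4-2=10
Step 4: prey: 55+16-16=55; pred: 10+5-3=12
Step 5: prey: 55+16-19=52; pred: 12+6-3=15
Step 6: prey: 52+15-23=44; pred: 15+7-4=18
Step 7: prey: 44+13-23=34; pred: 18+7-5=20
Step 8: prey: 34+10-20=24; pred: 20+6-6=20
Max prey = 55 at step 3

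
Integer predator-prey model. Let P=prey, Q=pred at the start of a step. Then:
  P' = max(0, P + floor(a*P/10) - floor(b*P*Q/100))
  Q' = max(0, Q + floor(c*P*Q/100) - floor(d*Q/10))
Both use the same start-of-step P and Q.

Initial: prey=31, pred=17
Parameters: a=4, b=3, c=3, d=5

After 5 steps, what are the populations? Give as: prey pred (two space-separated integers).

Step 1: prey: 31+12-15=28; pred: 17+15-8=24
Step 2: prey: 28+11-20=19; pred: 24+20-12=32
Step 3: prey: 19+7-18=8; pred: 32+18-16=34
Step 4: prey: 8+3-8=3; pred: 34+8-17=25
Step 5: prey: 3+1-2=2; pred: 25+2-12=15

Answer: 2 15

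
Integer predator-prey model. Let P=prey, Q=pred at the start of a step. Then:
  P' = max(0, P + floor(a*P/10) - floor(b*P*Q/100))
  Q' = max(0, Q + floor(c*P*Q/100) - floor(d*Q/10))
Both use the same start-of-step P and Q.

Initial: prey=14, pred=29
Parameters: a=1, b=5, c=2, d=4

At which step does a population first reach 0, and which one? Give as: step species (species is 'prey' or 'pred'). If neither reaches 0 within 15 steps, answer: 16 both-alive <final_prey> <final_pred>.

Answer: 1 prey

Derivation:
Step 1: prey: 14+1-20=0; pred: 29+8-11=26
First extinction: prey at step 1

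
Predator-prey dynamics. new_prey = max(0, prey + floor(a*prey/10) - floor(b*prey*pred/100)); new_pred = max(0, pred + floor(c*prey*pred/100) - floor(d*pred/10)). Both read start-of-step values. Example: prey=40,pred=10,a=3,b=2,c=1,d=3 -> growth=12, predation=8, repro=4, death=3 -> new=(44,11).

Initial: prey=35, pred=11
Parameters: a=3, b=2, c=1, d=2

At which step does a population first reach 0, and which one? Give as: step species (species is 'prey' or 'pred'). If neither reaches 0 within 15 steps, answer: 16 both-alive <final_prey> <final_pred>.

Step 1: prey: 35+10-7=38; pred: 11+3-2=12
Step 2: prey: 38+11-9=40; pred: 12+4-2=14
Step 3: prey: 40+12-11=41; pred: 14+5-2=17
Step 4: prey: 41+12-13=40; pred: 17+6-3=20
Step 5: prey: 40+12-16=36; pred: 20+8-4=24
Step 6: prey: 36+10-17=29; pred: 24+8-4=28
Step 7: prey: 29+8-16=21; pred: 28+8-5=31
Step 8: prey: 21+6-13=14; pred: 31+6-6=31
Step 9: prey: 14+4-8=10; pred: 31+4-6=29
Step 10: prey: 10+3-5=8; pred: 29+2-5=26
Step 11: prey: 8+2-4=6; pred: 26+2-5=23
Step 12: prey: 6+1-2=5; pred: 23+1-4=20
Step 13: prey: 5+1-2=4; pred: 20+1-4=17
Step 14: prey: 4+1-1=4; pred: 17+0-3=14
Step 15: prey: 4+1-1=4; pred: 14+0-2=12
No extinction within 15 steps

Answer: 16 both-alive 4 12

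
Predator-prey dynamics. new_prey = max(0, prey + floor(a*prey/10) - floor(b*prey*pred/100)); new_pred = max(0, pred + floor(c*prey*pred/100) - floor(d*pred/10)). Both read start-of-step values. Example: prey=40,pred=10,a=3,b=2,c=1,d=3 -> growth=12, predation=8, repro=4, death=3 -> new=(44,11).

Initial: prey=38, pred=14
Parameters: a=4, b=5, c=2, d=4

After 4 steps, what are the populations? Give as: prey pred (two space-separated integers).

Step 1: prey: 38+15-26=27; pred: 14+10-5=19
Step 2: prey: 27+10-25=12; pred: 19+10-7=22
Step 3: prey: 12+4-13=3; pred: 22+5-8=19
Step 4: prey: 3+1-2=2; pred: 19+1-7=13

Answer: 2 13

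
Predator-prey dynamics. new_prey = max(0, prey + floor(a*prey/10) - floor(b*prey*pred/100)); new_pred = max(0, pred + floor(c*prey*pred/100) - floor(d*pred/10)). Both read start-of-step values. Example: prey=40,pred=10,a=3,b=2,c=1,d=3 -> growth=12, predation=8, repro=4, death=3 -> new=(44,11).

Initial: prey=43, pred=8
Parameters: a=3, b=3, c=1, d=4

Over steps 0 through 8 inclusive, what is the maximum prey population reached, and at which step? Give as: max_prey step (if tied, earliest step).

Answer: 56 5

Derivation:
Step 1: prey: 43+12-10=45; pred: 8+3-3=8
Step 2: prey: 45+13-10=48; pred: 8+3-3=8
Step 3: prey: 48+14-11=51; pred: 8+3-3=8
Step 4: prey: 51+15-12=54; pred: 8+4-3=9
Step 5: prey: 54+16-14=56; pred: 9+4-3=10
Step 6: prey: 56+16-16=56; pred: 10+5-4=11
Step 7: prey: 56+16-18=54; pred: 11+6-4=13
Step 8: prey: 54+16-21=49; pred: 13+7-5=15
Max prey = 56 at step 5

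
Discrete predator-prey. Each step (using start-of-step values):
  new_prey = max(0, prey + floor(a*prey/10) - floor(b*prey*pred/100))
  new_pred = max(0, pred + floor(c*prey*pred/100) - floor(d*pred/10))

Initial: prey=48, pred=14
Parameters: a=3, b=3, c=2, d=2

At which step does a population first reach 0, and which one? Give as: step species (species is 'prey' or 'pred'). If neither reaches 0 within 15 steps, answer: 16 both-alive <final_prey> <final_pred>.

Step 1: prey: 48+14-20=42; pred: 14+13-2=25
Step 2: prey: 42+12-31=23; pred: 25+21-5=41
Step 3: prey: 23+6-28=1; pred: 41+18-8=51
Step 4: prey: 1+0-1=0; pred: 51+1-10=42
First extinction: prey at step 4

Answer: 4 prey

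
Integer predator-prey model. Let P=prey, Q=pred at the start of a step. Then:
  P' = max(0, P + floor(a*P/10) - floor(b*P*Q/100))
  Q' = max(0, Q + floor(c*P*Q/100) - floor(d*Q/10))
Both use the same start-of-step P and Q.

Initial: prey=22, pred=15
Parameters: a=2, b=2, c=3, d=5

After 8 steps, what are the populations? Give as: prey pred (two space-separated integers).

Answer: 8 7

Derivation:
Step 1: prey: 22+4-6=20; pred: 15+9-7=17
Step 2: prey: 20+4-6=18; pred: 17+10-8=19
Step 3: prey: 18+3-6=15; pred: 19+10-9=20
Step 4: prey: 15+3-6=12; pred: 20+9-10=19
Step 5: prey: 12+2-4=10; pred: 19+6-9=16
Step 6: prey: 10+2-3=9; pred: 16+4-8=12
Step 7: prey: 9+1-2=8; pred: 12+3-6=9
Step 8: prey: 8+1-1=8; pred: 9+2-4=7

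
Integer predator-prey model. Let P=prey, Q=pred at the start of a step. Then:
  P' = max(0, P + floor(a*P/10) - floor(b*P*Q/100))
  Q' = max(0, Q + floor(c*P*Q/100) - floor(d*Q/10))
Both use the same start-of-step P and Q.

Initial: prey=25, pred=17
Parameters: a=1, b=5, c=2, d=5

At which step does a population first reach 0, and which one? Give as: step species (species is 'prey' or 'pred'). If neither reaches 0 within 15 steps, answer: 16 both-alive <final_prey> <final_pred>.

Answer: 16 both-alive 1 1

Derivation:
Step 1: prey: 25+2-21=6; pred: 17+8-8=17
Step 2: prey: 6+0-5=1; pred: 17+2-8=11
Step 3: prey: 1+0-0=1; pred: 11+0-5=6
Step 4: prey: 1+0-0=1; pred: 6+0-3=3
Step 5: prey: 1+0-0=1; pred: 3+0-1=2
Step 6: prey: 1+0-0=1; pred: 2+0-1=1
Step 7: prey: 1+0-0=1; pred: 1+0-0=1
Steps 8-15: state stable at prey=1, pred=1 (no change)
No extinction within 15 steps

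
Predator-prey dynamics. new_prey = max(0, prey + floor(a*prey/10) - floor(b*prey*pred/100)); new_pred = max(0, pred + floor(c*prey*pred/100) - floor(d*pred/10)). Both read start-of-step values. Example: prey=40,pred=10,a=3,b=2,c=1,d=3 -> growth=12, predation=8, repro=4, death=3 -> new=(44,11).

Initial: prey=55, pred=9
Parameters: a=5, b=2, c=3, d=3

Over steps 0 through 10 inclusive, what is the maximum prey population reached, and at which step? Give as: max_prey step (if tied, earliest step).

Step 1: prey: 55+27-9=73; pred: 9+14-2=21
Step 2: prey: 73+36-30=79; pred: 21+45-6=60
Step 3: prey: 79+39-94=24; pred: 60+142-18=184
Step 4: prey: 24+12-88=0; pred: 184+132-55=261
Step 5: prey: 0+0-0=0; pred: 261+0-78=183
Step 6: prey: 0+0-0=0; pred: 183+0-54=129
Step 7: prey: 0+0-0=0; pred: 129+0-38=91
Step 8: prey: 0+0-0=0; pred: 91+0-27=64
Step 9: prey: 0+0-0=0; pred: 64+0-19=45
Step 10: prey: 0+0-0=0; pred: 45+0-13=32
Max prey = 79 at step 2

Answer: 79 2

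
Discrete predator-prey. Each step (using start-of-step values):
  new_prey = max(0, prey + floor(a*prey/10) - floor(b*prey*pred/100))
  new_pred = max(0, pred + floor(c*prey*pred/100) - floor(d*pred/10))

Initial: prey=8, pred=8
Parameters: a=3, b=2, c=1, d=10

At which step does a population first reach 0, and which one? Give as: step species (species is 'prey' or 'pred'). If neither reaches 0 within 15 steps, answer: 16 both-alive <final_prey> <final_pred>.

Step 1: prey: 8+2-1=9; pred: 8+0-8=0
First extinction: pred at step 1

Answer: 1 pred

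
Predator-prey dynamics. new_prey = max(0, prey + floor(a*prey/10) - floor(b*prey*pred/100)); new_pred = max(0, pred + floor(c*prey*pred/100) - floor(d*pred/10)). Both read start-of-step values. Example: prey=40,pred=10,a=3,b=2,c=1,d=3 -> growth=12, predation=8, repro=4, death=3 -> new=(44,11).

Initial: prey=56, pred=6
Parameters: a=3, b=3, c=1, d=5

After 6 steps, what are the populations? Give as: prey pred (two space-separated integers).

Answer: 82 16

Derivation:
Step 1: prey: 56+16-10=62; pred: 6+3-3=6
Step 2: prey: 62+18-11=69; pred: 6+3-3=6
Step 3: prey: 69+20-12=77; pred: 6+4-3=7
Step 4: prey: 77+23-16=84; pred: 7+5-3=9
Step 5: prey: 84+25-22=87; pred: 9+7-4=12
Step 6: prey: 87+26-31=82; pred: 12+10-6=16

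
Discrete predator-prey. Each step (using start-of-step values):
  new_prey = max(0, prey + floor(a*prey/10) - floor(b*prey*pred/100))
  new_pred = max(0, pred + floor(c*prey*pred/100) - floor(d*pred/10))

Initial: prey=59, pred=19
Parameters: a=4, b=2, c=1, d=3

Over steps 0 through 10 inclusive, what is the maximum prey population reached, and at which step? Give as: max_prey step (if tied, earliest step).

Answer: 60 1

Derivation:
Step 1: prey: 59+23-22=60; pred: 19+11-5=25
Step 2: prey: 60+24-30=54; pred: 25+15-7=33
Step 3: prey: 54+21-35=40; pred: 33+17-9=41
Step 4: prey: 40+16-32=24; pred: 41+16-12=45
Step 5: prey: 24+9-21=12; pred: 45+10-13=42
Step 6: prey: 12+4-10=6; pred: 42+5-12=35
Step 7: prey: 6+2-4=4; pred: 35+2-10=27
Step 8: prey: 4+1-2=3; pred: 27+1-8=20
Step 9: prey: 3+1-1=3; pred: 20+0-6=14
Step 10: prey: 3+1-0=4; pred: 14+0-4=10
Max prey = 60 at step 1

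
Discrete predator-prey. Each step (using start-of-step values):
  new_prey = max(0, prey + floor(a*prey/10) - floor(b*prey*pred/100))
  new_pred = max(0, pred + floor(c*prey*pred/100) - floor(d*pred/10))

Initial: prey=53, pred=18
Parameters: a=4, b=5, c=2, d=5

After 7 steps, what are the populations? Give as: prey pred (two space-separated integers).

Step 1: prey: 53+21-47=27; pred: 18+19-9=28
Step 2: prey: 27+10-37=0; pred: 28+15-14=29
Step 3: prey: 0+0-0=0; pred: 29+0-14=15
Step 4: prey: 0+0-0=0; pred: 15+0-7=8
Step 5: prey: 0+0-0=0; pred: 8+0-4=4
Step 6: prey: 0+0-0=0; pred: 4+0-2=2
Step 7: prey: 0+0-0=0; pred: 2+0-1=1

Answer: 0 1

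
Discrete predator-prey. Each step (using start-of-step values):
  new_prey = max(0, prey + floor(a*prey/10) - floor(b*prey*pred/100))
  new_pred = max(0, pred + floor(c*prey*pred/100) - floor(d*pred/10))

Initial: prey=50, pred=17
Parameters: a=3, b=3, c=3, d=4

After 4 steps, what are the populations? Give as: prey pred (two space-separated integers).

Answer: 0 34

Derivation:
Step 1: prey: 50+15-25=40; pred: 17+25-6=36
Step 2: prey: 40+12-43=9; pred: 36+43-14=65
Step 3: prey: 9+2-17=0; pred: 65+17-26=56
Step 4: prey: 0+0-0=0; pred: 56+0-22=34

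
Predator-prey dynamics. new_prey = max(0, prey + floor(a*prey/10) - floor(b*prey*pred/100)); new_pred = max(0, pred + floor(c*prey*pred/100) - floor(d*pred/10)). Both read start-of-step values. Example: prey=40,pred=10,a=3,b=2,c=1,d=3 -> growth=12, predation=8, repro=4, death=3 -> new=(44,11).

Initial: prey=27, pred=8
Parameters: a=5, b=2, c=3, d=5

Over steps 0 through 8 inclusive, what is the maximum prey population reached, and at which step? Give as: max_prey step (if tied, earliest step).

Step 1: prey: 27+13-4=36; pred: 8+6-4=10
Step 2: prey: 36+18-7=47; pred: 10+10-5=15
Step 3: prey: 47+23-14=56; pred: 15+21-7=29
Step 4: prey: 56+28-32=52; pred: 29+48-14=63
Step 5: prey: 52+26-65=13; pred: 63+98-31=130
Step 6: prey: 13+6-33=0; pred: 130+50-65=115
Step 7: prey: 0+0-0=0; pred: 115+0-57=58
Step 8: prey: 0+0-0=0; pred: 58+0-29=29
Max prey = 56 at step 3

Answer: 56 3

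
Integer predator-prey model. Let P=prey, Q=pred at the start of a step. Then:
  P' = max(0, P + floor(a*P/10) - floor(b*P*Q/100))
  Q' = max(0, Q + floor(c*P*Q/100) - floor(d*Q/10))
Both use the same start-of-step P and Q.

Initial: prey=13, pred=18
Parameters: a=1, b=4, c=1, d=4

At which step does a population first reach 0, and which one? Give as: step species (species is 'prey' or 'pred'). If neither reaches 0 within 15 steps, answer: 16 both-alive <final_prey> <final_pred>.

Step 1: prey: 13+1-9=5; pred: 18+2-7=13
Step 2: prey: 5+0-2=3; pred: 13+0-5=8
Step 3: prey: 3+0-0=3; pred: 8+0-3=5
Step 4: prey: 3+0-0=3; pred: 5+0-2=3
Step 5: prey: 3+0-0=3; pred: 3+0-1=2
Step 6: prey: 3+0-0=3; pred: 2+0-0=2
Steps 7-15: state stable at prey=3, pred=2 (no change)
No extinction within 15 steps

Answer: 16 both-alive 3 2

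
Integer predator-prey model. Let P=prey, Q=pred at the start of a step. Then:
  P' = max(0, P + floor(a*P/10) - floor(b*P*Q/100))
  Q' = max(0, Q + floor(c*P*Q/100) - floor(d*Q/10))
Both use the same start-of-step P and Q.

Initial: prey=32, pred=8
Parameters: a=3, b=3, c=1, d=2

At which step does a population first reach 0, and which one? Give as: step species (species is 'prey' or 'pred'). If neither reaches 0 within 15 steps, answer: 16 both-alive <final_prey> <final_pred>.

Step 1: prey: 32+9-7=34; pred: 8+2-1=9
Step 2: prey: 34+10-9=35; pred: 9+3-1=11
Step 3: prey: 35+10-11=34; pred: 11+3-2=12
Step 4: prey: 34+10-12=32; pred: 12+4-2=14
Step 5: prey: 32+9-13=28; pred: 14+4-2=16
Step 6: prey: 28+8-13=23; pred: 16+4-3=17
Step 7: prey: 23+6-11=18; pred: 17+3-3=17
Step 8: prey: 18+5-9=14; pred: 17+3-3=17
Step 9: prey: 14+4-7=11; pred: 17+2-3=16
Step 10: prey: 11+3-5=9; pred: 16+1-3=14
Step 11: prey: 9+2-3=8; pred: 14+1-2=13
Step 12: prey: 8+2-3=7; pred: 13+1-2=12
Step 13: prey: 7+2-2=7; pred: 12+0-2=10
Step 14: prey: 7+2-2=7; pred: 10+0-2=8
Step 15: prey: 7+2-1=8; pred: 8+0-1=7
No extinction within 15 steps

Answer: 16 both-alive 8 7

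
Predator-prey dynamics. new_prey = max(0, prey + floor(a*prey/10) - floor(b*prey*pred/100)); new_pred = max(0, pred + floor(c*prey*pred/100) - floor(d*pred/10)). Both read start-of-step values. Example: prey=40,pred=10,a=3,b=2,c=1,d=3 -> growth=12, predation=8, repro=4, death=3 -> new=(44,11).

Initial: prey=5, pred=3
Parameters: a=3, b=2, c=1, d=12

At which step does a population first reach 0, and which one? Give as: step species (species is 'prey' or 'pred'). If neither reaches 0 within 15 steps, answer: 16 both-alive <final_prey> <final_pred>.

Answer: 1 pred

Derivation:
Step 1: prey: 5+1-0=6; pred: 3+0-3=0
First extinction: pred at step 1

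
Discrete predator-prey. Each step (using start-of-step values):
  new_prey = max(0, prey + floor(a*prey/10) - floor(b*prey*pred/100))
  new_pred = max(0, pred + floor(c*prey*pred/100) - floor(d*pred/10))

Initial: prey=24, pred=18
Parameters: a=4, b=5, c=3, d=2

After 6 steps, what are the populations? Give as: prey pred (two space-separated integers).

Step 1: prey: 24+9-21=12; pred: 18+12-3=27
Step 2: prey: 12+4-16=0; pred: 27+9-5=31
Step 3: prey: 0+0-0=0; pred: 31+0-6=25
Step 4: prey: 0+0-0=0; pred: 25+0-5=20
Step 5: prey: 0+0-0=0; pred: 20+0-4=16
Step 6: prey: 0+0-0=0; pred: 16+0-3=13

Answer: 0 13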